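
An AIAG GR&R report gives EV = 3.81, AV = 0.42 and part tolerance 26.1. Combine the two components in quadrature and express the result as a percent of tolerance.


GRR = sqrt(EV^2 + AV^2) = sqrt(3.81^2 + 0.42^2) = 3.8330797
%GRR = GRR / tol * 100 = 3.8330797 / 26.1 * 100
%GRR = 14.6861

14.6861


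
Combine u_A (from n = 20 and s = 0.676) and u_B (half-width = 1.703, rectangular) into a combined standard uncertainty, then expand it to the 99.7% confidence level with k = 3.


u_A = s / sqrt(n) = 0.676 / sqrt(20) = 0.1511582
u_B = half_width / sqrt(3) = 1.703 / sqrt(3) = 0.98322751
uc = sqrt(u_A^2 + u_B^2) = sqrt(0.1511582^2 + 0.98322751^2) = 0.99477894
U = k * uc = 3 * 0.99477894
U = 2.9843

2.9843


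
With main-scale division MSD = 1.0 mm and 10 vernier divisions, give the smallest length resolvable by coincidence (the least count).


LC = MSD / n_div
= 1.0 / 10
= 0.1000

0.1000


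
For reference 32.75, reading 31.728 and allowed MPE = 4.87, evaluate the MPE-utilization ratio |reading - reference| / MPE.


e = indication - reference = 31.728 - 32.75 = -1.0220
|e| = 1.0220
ratio = |e| / MPE = 1.0220 / 4.87
ratio = 0.2099

0.2099


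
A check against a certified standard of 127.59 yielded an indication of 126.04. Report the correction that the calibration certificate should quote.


Correction = standard - reading
= 127.59 - 126.04
= 1.5500

1.5500


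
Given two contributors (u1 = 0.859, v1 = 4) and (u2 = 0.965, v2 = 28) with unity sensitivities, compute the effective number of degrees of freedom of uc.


uc = sqrt(u1^2 + u2^2) = sqrt(0.859^2 + 0.965^2) = 1.2919389
v_eff = uc^4 / (u1^4/v1 + u2^4/v2)
= 1.2919389^4 / (0.859^4/4 + 0.965^4/28)
= 2.7859152 / 0.16708781
v_eff = 16.6734

16.6734


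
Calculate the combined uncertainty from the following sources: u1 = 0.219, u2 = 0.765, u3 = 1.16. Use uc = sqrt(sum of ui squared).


uc = sqrt(0.219^2 + 0.765^2 + 1.16^2)
uc = sqrt(1.978786)
uc = 1.4067

1.4067


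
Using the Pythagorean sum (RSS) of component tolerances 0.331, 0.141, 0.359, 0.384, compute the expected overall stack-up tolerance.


RSS = sqrt(0.331^2 + 0.141^2 + 0.359^2 + 0.384^2)
= sqrt(0.405779)
= 0.6370

0.6370


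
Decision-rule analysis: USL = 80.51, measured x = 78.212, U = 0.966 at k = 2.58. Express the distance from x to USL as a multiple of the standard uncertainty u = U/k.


u = U / k = 0.966 / 2.58 = 0.3744186
margin = |USL - x| = |80.51 - 78.212| = 2.298
z = margin / u = 2.298 / 0.3744186
z = 6.1375

6.1375


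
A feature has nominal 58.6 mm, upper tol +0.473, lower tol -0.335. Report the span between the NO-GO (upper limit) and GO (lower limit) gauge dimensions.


GO = nominal - lower_tol (smallest hole = maximum material condition)
GO = 58.6 - 0.335 = 58.265
NO-GO = nominal + upper_tol (largest hole = least material condition)
NO-GO = 58.6 + 0.473 = 59.073
spread = NO-GO - GO = 59.073 - 58.265 = 0.8080

0.8080


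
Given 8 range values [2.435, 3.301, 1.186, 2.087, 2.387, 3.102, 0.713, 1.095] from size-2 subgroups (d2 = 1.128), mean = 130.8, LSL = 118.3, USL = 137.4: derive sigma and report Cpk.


R_bar = (2.435 + 3.301 + 1.186 + 2.087 + 2.387 + 3.102 + 0.713 + 1.095) / 8 = 2.03825
sigma = R_bar / d2 = 2.03825 / 1.128 = 1.8069592
Cp = (USL - LSL)/(6*sigma) = (137.4 - 118.3)/(6*1.8069592) = 1.7617
Cpu = (137.4 - 130.8)/(3*1.8069592) = 1.2175
Cpl = (130.8 - 118.3)/(3*1.8069592) = 2.3059
Cpk = min(Cpu, Cpl) = 1.2175

1.2175


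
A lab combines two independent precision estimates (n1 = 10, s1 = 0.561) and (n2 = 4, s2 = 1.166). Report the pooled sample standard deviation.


s_p = sqrt(((n1-1)*s1^2 + (n2-1)*s2^2) / (n1+n2-2))
numerator = (10-1)*0.561^2 + (4-1)*1.166^2 = 2.832489 + 4.078668 = 6.911157
denominator = 10 + 4 - 2 = 12
s_p^2 = 6.911157 / 12 = 0.57592975
s_p = sqrt(0.57592975) = 0.7589

0.7589


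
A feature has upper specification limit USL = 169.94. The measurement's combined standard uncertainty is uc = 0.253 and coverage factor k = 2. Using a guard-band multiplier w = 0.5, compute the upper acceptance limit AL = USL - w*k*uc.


U = k * uc = 2 * 0.253 = 0.506
guard band g = w * U = 0.5 * 0.506 = 0.253
AL = USL - g = 169.94 - 0.253
AL = 169.6870

169.6870


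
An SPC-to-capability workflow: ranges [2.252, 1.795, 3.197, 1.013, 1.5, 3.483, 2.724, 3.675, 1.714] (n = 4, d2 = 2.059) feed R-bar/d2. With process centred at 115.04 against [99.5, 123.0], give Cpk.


R_bar = (2.252 + 1.795 + 3.197 + 1.013 + 1.5 + 3.483 + 2.724 + 3.675 + 1.714) / 9 = 2.3725556
sigma = R_bar / d2 = 2.3725556 / 2.059 = 1.1522854
Cp = (USL - LSL)/(6*sigma) = (123.0 - 99.5)/(6*1.1522854) = 3.3990
Cpu = (123.0 - 115.04)/(3*1.1522854) = 2.3027
Cpl = (115.04 - 99.5)/(3*1.1522854) = 4.4954
Cpk = min(Cpu, Cpl) = 2.3027

2.3027


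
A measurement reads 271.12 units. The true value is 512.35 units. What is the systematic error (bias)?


Systematic error = measured - true
= 271.12 - 512.35
= -241.2300

-241.2300


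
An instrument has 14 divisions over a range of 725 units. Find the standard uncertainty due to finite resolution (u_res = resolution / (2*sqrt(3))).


resolution = range / divisions
resolution = 725 / 14 = 51.785714
u_res = resolution / (2*sqrt(3))
u_res = 51.785714 / 3.4641016
u_res = 14.9492

14.9492


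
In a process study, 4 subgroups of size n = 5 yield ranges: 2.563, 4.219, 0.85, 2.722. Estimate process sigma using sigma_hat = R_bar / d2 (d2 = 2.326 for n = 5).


R_bar = (2.563 + 4.219 + 0.85 + 2.722) / 4
R_bar = 10.354 / 4 = 2.5885
sigma_hat = R_bar / d2 = 2.5885 / 2.326 = 1.1129

1.1129


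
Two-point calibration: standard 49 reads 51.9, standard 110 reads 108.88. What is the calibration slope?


slope = (y2 - y1) / (x2 - x1)
= (108.88 - 51.9) / (110 - 49)
= 56.9800 / 61
= 0.9341

0.9341


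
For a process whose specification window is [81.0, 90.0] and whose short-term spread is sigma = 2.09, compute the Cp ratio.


Cp = (USL - LSL) / (6 * sigma)
= (90.0 - 81.0) / (6 * 2.09)
= 9.0000 / 12.5400
= 0.7177

0.7177


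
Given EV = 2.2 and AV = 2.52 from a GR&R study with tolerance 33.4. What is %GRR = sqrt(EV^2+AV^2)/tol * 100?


GRR = sqrt(EV^2 + AV^2) = sqrt(2.2^2 + 2.52^2) = 3.3452055
%GRR = GRR / tol * 100 = 3.3452055 / 33.4 * 100
%GRR = 10.0156

10.0156


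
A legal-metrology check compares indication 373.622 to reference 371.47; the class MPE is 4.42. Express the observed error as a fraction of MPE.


e = indication - reference = 373.622 - 371.47 = 2.1520
|e| = 2.1520
ratio = |e| / MPE = 2.1520 / 4.42
ratio = 0.4869

0.4869


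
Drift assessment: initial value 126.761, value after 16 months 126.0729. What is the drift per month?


rate = (v2 - v1) / months
= (126.0729 - 126.761) / 16
= -0.6881 / 16
= -0.0430

-0.0430


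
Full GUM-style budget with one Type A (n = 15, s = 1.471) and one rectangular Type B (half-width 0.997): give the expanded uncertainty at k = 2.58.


u_A = s / sqrt(n) = 1.471 / sqrt(15) = 0.37981057
u_B = half_width / sqrt(3) = 0.997 / sqrt(3) = 0.57561822
uc = sqrt(u_A^2 + u_B^2) = sqrt(0.37981057^2 + 0.57561822^2) = 0.68963208
U = k * uc = 2.58 * 0.68963208
U = 1.7793

1.7793


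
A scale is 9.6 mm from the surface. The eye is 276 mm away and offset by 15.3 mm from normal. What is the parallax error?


error = h * offset / d
= 9.6 * 15.3 / 276
= 0.5322

0.5322


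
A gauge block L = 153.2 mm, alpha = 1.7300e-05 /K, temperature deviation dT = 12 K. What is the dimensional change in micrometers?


dL = L * alpha * dT
= 153.2 * 1.7300e-05 * 12
= 0.0318043 mm
dL_um = 0.0318043 * 1000 = 31.8043 um

31.8043


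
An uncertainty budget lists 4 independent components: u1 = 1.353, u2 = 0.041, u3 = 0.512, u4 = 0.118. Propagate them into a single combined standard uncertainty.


uc = sqrt(1.353^2 + 0.041^2 + 0.512^2 + 0.118^2)
uc = sqrt(2.108358)
uc = 1.4520

1.4520


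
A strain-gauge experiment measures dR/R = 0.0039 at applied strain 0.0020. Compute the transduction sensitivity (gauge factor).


GF = (dR/R) / epsilon
= 0.0039 / 0.0020
= 1.9500

1.9500


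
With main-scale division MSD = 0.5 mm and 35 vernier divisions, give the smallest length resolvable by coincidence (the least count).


LC = MSD / n_div
= 0.5 / 35
= 0.0143

0.0143


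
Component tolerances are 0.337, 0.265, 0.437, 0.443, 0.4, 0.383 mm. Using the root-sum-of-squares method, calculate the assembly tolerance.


RSS = sqrt(0.337^2 + 0.265^2 + 0.437^2 + 0.443^2 + 0.4^2 + 0.383^2)
= sqrt(0.877701)
= 0.9369

0.9369


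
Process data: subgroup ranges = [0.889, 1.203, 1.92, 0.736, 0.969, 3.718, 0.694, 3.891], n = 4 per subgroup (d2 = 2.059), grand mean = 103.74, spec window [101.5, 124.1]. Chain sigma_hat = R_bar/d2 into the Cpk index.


R_bar = (0.889 + 1.203 + 1.92 + 0.736 + 0.969 + 3.718 + 0.694 + 3.891) / 8 = 1.7525
sigma = R_bar / d2 = 1.7525 / 2.059 = 0.85114133
Cp = (USL - LSL)/(6*sigma) = (124.1 - 101.5)/(6*0.85114133) = 4.4254
Cpu = (124.1 - 103.74)/(3*0.85114133) = 7.9736
Cpl = (103.74 - 101.5)/(3*0.85114133) = 0.8773
Cpk = min(Cpu, Cpl) = 0.8773

0.8773


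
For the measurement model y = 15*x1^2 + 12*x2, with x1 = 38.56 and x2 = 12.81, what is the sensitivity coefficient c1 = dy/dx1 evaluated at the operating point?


y = 15*x1^2 + 12*x2
dy/dx1 = 2*15*x1
Evaluate at x1 = 38.56: c1 = 30 * 38.56
c1 = 1156.8000

1156.8000


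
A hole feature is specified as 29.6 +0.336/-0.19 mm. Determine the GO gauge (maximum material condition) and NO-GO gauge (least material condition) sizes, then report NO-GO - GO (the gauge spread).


GO = nominal - lower_tol (smallest hole = maximum material condition)
GO = 29.6 - 0.19 = 29.41
NO-GO = nominal + upper_tol (largest hole = least material condition)
NO-GO = 29.6 + 0.336 = 29.936
spread = NO-GO - GO = 29.936 - 29.41 = 0.5260

0.5260


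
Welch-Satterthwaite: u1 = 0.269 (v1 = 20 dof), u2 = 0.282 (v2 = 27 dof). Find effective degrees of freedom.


uc = sqrt(u1^2 + u2^2) = sqrt(0.269^2 + 0.282^2) = 0.38972426
v_eff = uc^4 / (u1^4/v1 + u2^4/v2)
= 0.38972426^4 / (0.269^4/20 + 0.282^4/27)
= 0.023069053 / 0.0004960304
v_eff = 46.5073

46.5073


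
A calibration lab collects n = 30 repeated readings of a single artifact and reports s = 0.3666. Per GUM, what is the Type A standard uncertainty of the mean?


u_A = s / sqrt(n)
u_A = 0.3666 / sqrt(30)
u_A = 0.3666 / 5.4772256
u_A = 0.0669

0.0669


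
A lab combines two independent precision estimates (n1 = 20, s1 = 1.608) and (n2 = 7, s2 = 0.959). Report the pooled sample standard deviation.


s_p = sqrt(((n1-1)*s1^2 + (n2-1)*s2^2) / (n1+n2-2))
numerator = (20-1)*1.608^2 + (7-1)*0.959^2 = 49.127616 + 5.518086 = 54.645702
denominator = 20 + 7 - 2 = 25
s_p^2 = 54.645702 / 25 = 2.1858281
s_p = sqrt(2.1858281) = 1.4785

1.4785


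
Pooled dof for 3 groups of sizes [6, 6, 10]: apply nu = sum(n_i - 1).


nu = sum_i (n_i - 1)
nu = ((6 - 1) + (6 - 1) + (10 - 1))
nu = 5 + 5 + 9
nu = 19

19


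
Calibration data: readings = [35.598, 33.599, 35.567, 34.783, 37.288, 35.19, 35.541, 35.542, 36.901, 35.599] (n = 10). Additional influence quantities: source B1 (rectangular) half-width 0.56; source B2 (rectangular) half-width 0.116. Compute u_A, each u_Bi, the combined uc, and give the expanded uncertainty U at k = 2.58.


mean = (35.598 + 33.599 + 35.567 + 34.783 + 37.288 + 35.19 + 35.541 + 35.542 + 36.901 + 35.599) / 10 = 35.5608
s = sqrt(sum((x - mean)^2)/(n-1)) = 1.0205721
u_A = s / sqrt(n) = 1.0205721 / sqrt(10) = 0.32273324
u_B1 = 0.56 / sqrt(3) = 0.32331615
u_B2 = 0.116 / sqrt(3) = 0.066972631
uc = sqrt(0.32273324^2 + 0.32331615^2 + 0.066972631^2) = 0.46170923
U = k * uc = 2.58 * 0.46170923
U = 1.1912

1.1912


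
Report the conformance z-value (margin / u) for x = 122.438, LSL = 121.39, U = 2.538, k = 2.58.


u = U / k = 2.538 / 2.58 = 0.98372093
margin = |LSL - x| = |121.39 - 122.438| = 1.048
z = margin / u = 1.048 / 0.98372093
z = 1.0653

1.0653


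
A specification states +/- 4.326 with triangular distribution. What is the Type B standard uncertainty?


u_B = half_width / sqrt(6)
u_B = 4.326 / 2.4494897
u_B = 1.7661

1.7661


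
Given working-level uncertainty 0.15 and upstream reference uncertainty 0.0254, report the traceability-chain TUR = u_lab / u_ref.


TUR = u_lab / u_ref
= 0.15 / 0.0254
= 5.9055

5.9055


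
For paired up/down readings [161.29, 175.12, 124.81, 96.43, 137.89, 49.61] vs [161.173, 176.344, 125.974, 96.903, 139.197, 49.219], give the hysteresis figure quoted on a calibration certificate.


|161.29 - 161.173| = 0.1170
|175.12 - 176.344| = 1.2240
|124.81 - 125.974| = 1.1640
|96.43 - 96.903| = 0.4730
|137.89 - 139.197| = 1.3070
|49.61 - 49.219| = 0.3910
hysteresis = max(diffs) = 1.3070

1.3070


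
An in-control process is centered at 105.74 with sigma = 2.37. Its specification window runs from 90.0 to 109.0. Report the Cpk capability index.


Cpu = (USL - mean) / (3*sigma) = (109.0 - 105.74) / (3*2.37) = 0.4585
Cpl = (mean - LSL) / (3*sigma) = (105.74 - 90.0) / (3*2.37) = 2.2138
Cpk = min(Cpu, Cpl) = 0.4585

0.4585


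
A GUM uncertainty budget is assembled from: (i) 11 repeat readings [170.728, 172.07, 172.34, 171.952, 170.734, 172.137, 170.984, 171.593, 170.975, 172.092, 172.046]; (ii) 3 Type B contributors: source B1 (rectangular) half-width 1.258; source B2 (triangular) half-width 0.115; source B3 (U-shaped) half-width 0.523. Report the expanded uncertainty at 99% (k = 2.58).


mean = (170.728 + 172.07 + 172.34 + 171.952 + 170.734 + 172.137 + 170.984 + 171.593 + 170.975 + 172.092 + 172.046) / 11 = 171.6046364
s = sqrt(sum((x - mean)^2)/(n-1)) = 0.62465883
u_A = s / sqrt(n) = 0.62465883 / sqrt(11) = 0.18834172
u_B1 = 1.258 / sqrt(3) = 0.72630664
u_B2 = 0.115 / sqrt(6) = 0.046948553
u_B3 = 0.523 / sqrt(2) = 0.36981685
uc = sqrt(0.18834172^2 + 0.72630664^2 + 0.046948553^2 + 0.36981685^2) = 0.83783209
U = k * uc = 2.58 * 0.83783209
U = 2.1616

2.1616


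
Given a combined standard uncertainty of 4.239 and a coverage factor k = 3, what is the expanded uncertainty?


U = k * uc
U = 3 * 4.239
U = 12.7170

12.7170


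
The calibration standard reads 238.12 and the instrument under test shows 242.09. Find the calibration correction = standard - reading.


Correction = standard - reading
= 238.12 - 242.09
= -3.9700

-3.9700


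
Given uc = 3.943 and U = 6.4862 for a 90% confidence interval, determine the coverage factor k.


k = U / uc
k = 6.4862 / 3.943
k = 1.645

1.645


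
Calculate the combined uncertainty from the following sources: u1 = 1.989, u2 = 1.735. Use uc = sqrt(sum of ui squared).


uc = sqrt(1.989^2 + 1.735^2)
uc = sqrt(6.966346)
uc = 2.6394

2.6394


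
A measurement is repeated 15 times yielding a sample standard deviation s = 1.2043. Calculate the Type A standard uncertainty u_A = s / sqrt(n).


u_A = s / sqrt(n)
u_A = 1.2043 / sqrt(15)
u_A = 1.2043 / 3.8729833
u_A = 0.3109

0.3109


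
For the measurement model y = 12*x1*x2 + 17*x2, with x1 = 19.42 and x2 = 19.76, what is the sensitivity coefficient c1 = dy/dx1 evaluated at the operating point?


y = 12*x1*x2 + 17*x2
dy/dx1 = 12*x2
Evaluate at x2 = 19.76: c1 = 12 * 19.76
c1 = 237.1200

237.1200


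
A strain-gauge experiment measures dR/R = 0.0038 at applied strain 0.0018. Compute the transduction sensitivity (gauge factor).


GF = (dR/R) / epsilon
= 0.0038 / 0.0018
= 2.1111

2.1111


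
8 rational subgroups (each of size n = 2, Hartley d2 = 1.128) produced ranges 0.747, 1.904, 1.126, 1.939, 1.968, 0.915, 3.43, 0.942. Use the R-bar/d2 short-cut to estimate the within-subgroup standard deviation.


R_bar = (0.747 + 1.904 + 1.126 + 1.939 + 1.968 + 0.915 + 3.43 + 0.942) / 8
R_bar = 12.971 / 8 = 1.621375
sigma_hat = R_bar / d2 = 1.621375 / 1.128 = 1.4374

1.4374


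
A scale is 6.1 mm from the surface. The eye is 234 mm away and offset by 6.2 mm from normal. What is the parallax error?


error = h * offset / d
= 6.1 * 6.2 / 234
= 0.1616

0.1616


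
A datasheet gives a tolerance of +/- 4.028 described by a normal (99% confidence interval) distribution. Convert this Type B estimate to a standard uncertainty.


u_B = half_width / 2.576
u_B = 4.028 / 2.576
u_B = 1.5637

1.5637


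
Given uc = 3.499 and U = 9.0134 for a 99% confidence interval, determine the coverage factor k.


k = U / uc
k = 9.0134 / 3.499
k = 2.576

2.576


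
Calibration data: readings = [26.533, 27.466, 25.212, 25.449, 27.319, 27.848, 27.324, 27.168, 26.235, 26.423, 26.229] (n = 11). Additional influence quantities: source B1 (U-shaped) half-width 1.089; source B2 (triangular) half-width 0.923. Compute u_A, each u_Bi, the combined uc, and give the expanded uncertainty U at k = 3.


mean = (26.533 + 27.466 + 25.212 + 25.449 + 27.319 + 27.848 + 27.324 + 27.168 + 26.235 + 26.423 + 26.229) / 11 = 26.65509091
s = sqrt(sum((x - mean)^2)/(n-1)) = 0.84828444
u_A = s / sqrt(n) = 0.84828444 / sqrt(11) = 0.25576738
u_B1 = 1.089 / sqrt(2) = 0.77003928
u_B2 = 0.923 / sqrt(6) = 0.37681317
uc = sqrt(0.25576738^2 + 0.77003928^2 + 0.37681317^2) = 0.89463155
U = k * uc = 3 * 0.89463155
U = 2.6839

2.6839


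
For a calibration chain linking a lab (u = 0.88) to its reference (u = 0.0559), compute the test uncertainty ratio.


TUR = u_lab / u_ref
= 0.88 / 0.0559
= 15.7424

15.7424


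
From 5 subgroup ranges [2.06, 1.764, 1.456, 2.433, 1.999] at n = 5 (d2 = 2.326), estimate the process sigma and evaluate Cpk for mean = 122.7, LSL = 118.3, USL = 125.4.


R_bar = (2.06 + 1.764 + 1.456 + 2.433 + 1.999) / 5 = 1.9424
sigma = R_bar / d2 = 1.9424 / 2.326 = 0.83508169
Cp = (USL - LSL)/(6*sigma) = (125.4 - 118.3)/(6*0.83508169) = 1.4170
Cpu = (125.4 - 122.7)/(3*0.83508169) = 1.0777
Cpl = (122.7 - 118.3)/(3*0.83508169) = 1.7563
Cpk = min(Cpu, Cpl) = 1.0777

1.0777


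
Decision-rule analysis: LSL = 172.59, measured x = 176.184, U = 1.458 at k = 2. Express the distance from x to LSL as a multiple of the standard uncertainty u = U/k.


u = U / k = 1.458 / 2 = 0.729
margin = |LSL - x| = |172.59 - 176.184| = 3.594
z = margin / u = 3.594 / 0.729
z = 4.9300

4.9300


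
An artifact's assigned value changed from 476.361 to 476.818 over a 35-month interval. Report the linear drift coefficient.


rate = (v2 - v1) / months
= (476.818 - 476.361) / 35
= 0.4570 / 35
= 0.0131

0.0131


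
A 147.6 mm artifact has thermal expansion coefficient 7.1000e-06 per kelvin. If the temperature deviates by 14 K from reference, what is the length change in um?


dL = L * alpha * dT
= 147.6 * 7.1000e-06 * 14
= 0.0146714 mm
dL_um = 0.0146714 * 1000 = 14.6714 um

14.6714


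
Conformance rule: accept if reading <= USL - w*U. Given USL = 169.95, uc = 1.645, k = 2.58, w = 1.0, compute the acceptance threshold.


U = k * uc = 2.58 * 1.645 = 4.2441
guard band g = w * U = 1.0 * 4.2441 = 4.2441
AL = USL - g = 169.95 - 4.2441
AL = 165.7059

165.7059


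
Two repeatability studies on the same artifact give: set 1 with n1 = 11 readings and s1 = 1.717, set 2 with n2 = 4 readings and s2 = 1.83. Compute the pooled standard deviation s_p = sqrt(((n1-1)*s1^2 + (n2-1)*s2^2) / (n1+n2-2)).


s_p = sqrt(((n1-1)*s1^2 + (n2-1)*s2^2) / (n1+n2-2))
numerator = (11-1)*1.717^2 + (4-1)*1.83^2 = 29.48089 + 10.0467 = 39.52759
denominator = 11 + 4 - 2 = 13
s_p^2 = 39.52759 / 13 = 3.0405838
s_p = sqrt(3.0405838) = 1.7437

1.7437


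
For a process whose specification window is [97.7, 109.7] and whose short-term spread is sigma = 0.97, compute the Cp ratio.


Cp = (USL - LSL) / (6 * sigma)
= (109.7 - 97.7) / (6 * 0.97)
= 12.0000 / 5.8200
= 2.0619

2.0619


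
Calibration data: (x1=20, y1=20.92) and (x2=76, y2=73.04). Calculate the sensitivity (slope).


slope = (y2 - y1) / (x2 - x1)
= (73.04 - 20.92) / (76 - 20)
= 52.1200 / 56
= 0.9307

0.9307


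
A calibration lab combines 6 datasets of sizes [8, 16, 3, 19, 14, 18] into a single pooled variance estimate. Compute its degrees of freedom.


nu = sum_i (n_i - 1)
nu = ((8 - 1) + (16 - 1) + (3 - 1) + (19 - 1) + (14 - 1) + (18 - 1))
nu = 7 + 15 + 2 + 18 + 13 + 17
nu = 72

72


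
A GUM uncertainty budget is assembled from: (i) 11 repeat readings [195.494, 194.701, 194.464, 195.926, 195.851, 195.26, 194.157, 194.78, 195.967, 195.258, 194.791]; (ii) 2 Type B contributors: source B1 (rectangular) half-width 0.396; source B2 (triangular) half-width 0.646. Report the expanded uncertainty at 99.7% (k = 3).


mean = (195.494 + 194.701 + 194.464 + 195.926 + 195.851 + 195.26 + 194.157 + 194.78 + 195.967 + 195.258 + 194.791) / 11 = 195.1499091
s = sqrt(sum((x - mean)^2)/(n-1)) = 0.6186431
u_A = s / sqrt(n) = 0.6186431 / sqrt(11) = 0.18652791
u_B1 = 0.396 / sqrt(3) = 0.22863071
u_B2 = 0.646 / sqrt(6) = 0.2637284
uc = sqrt(0.18652791^2 + 0.22863071^2 + 0.2637284^2) = 0.39574908
U = k * uc = 3 * 0.39574908
U = 1.1872

1.1872


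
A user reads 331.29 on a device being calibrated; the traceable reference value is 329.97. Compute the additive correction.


Correction = standard - reading
= 329.97 - 331.29
= -1.3200

-1.3200


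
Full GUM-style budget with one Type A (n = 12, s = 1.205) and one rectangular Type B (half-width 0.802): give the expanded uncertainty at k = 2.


u_A = s / sqrt(n) = 1.205 / sqrt(12) = 0.34785354
u_B = half_width / sqrt(3) = 0.802 / sqrt(3) = 0.46303492
uc = sqrt(u_A^2 + u_B^2) = sqrt(0.34785354^2 + 0.46303492^2) = 0.57914024
U = k * uc = 2 * 0.57914024
U = 1.1583

1.1583


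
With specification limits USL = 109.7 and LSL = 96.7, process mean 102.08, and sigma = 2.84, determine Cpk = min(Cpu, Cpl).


Cpu = (USL - mean) / (3*sigma) = (109.7 - 102.08) / (3*2.84) = 0.8944
Cpl = (mean - LSL) / (3*sigma) = (102.08 - 96.7) / (3*2.84) = 0.6315
Cpk = min(Cpu, Cpl) = 0.6315

0.6315


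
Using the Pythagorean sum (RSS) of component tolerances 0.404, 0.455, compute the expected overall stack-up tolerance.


RSS = sqrt(0.404^2 + 0.455^2)
= sqrt(0.370241)
= 0.6085

0.6085


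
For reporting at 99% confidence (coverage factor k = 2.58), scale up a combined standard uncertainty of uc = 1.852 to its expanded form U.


U = k * uc
U = 2.58 * 1.852
U = 4.7782

4.7782


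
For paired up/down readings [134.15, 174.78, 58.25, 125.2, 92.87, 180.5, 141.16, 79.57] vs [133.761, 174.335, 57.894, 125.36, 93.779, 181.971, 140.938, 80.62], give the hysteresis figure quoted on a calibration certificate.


|134.15 - 133.761| = 0.3890
|174.78 - 174.335| = 0.4450
|58.25 - 57.894| = 0.3560
|125.2 - 125.36| = 0.1600
|92.87 - 93.779| = 0.9090
|180.5 - 181.971| = 1.4710
|141.16 - 140.938| = 0.2220
|79.57 - 80.62| = 1.0500
hysteresis = max(diffs) = 1.4710

1.4710


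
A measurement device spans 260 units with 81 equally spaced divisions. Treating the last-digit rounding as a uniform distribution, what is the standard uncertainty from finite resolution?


resolution = range / divisions
resolution = 260 / 81 = 3.2098765
u_res = resolution / (2*sqrt(3))
u_res = 3.2098765 / 3.4641016
u_res = 0.9266

0.9266


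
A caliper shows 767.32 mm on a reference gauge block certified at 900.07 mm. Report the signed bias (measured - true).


Systematic error = measured - true
= 767.32 - 900.07
= -132.7500

-132.7500


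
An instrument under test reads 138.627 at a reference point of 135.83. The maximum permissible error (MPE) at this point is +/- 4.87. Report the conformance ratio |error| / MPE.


e = indication - reference = 138.627 - 135.83 = 2.7970
|e| = 2.7970
ratio = |e| / MPE = 2.7970 / 4.87
ratio = 0.5743

0.5743


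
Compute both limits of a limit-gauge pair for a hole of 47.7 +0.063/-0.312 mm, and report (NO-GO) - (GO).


GO = nominal - lower_tol (smallest hole = maximum material condition)
GO = 47.7 - 0.312 = 47.388
NO-GO = nominal + upper_tol (largest hole = least material condition)
NO-GO = 47.7 + 0.063 = 47.763
spread = NO-GO - GO = 47.763 - 47.388 = 0.3750

0.3750


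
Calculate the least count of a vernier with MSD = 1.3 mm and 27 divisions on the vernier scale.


LC = MSD / n_div
= 1.3 / 27
= 0.0481

0.0481


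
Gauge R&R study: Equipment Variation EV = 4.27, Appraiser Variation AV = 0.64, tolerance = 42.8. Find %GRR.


GRR = sqrt(EV^2 + AV^2) = sqrt(4.27^2 + 0.64^2) = 4.3176961
%GRR = GRR / tol * 100 = 4.3176961 / 42.8 * 100
%GRR = 10.0881

10.0881


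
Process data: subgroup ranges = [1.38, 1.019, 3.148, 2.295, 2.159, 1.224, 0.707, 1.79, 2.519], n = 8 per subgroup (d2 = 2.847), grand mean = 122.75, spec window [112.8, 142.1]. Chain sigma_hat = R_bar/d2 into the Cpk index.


R_bar = (1.38 + 1.019 + 3.148 + 2.295 + 2.159 + 1.224 + 0.707 + 1.79 + 2.519) / 9 = 1.8045556
sigma = R_bar / d2 = 1.8045556 / 2.847 = 0.63384461
Cp = (USL - LSL)/(6*sigma) = (142.1 - 112.8)/(6*0.63384461) = 7.7043
Cpu = (142.1 - 122.75)/(3*0.63384461) = 10.1760
Cpl = (122.75 - 112.8)/(3*0.63384461) = 5.2326
Cpk = min(Cpu, Cpl) = 5.2326

5.2326


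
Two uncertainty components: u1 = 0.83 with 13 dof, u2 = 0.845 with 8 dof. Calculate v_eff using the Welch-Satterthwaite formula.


uc = sqrt(u1^2 + u2^2) = sqrt(0.83^2 + 0.845^2) = 1.1844513
v_eff = uc^4 / (u1^4/v1 + u2^4/v2)
= 1.1844513^4 / (0.83^4/13 + 0.845^4/8)
= 1.9681982 / 0.10023536
v_eff = 19.6358

19.6358


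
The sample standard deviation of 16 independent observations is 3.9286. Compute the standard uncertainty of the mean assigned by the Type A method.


u_A = s / sqrt(n)
u_A = 3.9286 / sqrt(16)
u_A = 3.9286 / 4
u_A = 0.9821

0.9821


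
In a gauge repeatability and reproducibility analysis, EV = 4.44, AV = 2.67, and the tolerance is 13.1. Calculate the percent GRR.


GRR = sqrt(EV^2 + AV^2) = sqrt(4.44^2 + 2.67^2) = 5.1809748
%GRR = GRR / tol * 100 = 5.1809748 / 13.1 * 100
%GRR = 39.5494

39.5494


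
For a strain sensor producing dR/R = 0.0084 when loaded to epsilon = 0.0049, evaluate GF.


GF = (dR/R) / epsilon
= 0.0084 / 0.0049
= 1.7143

1.7143


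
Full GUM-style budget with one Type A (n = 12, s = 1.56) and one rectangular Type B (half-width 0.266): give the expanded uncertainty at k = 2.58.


u_A = s / sqrt(n) = 1.56 / sqrt(12) = 0.45033321
u_B = half_width / sqrt(3) = 0.266 / sqrt(3) = 0.15357517
uc = sqrt(u_A^2 + u_B^2) = sqrt(0.45033321^2 + 0.15357517^2) = 0.47579968
U = k * uc = 2.58 * 0.47579968
U = 1.2276

1.2276


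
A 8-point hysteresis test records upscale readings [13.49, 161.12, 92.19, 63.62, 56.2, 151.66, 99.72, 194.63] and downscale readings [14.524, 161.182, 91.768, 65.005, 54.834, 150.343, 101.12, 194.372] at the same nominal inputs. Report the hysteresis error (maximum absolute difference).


|13.49 - 14.524| = 1.0340
|161.12 - 161.182| = 0.0620
|92.19 - 91.768| = 0.4220
|63.62 - 65.005| = 1.3850
|56.2 - 54.834| = 1.3660
|151.66 - 150.343| = 1.3170
|99.72 - 101.12| = 1.4000
|194.63 - 194.372| = 0.2580
hysteresis = max(diffs) = 1.4000

1.4000


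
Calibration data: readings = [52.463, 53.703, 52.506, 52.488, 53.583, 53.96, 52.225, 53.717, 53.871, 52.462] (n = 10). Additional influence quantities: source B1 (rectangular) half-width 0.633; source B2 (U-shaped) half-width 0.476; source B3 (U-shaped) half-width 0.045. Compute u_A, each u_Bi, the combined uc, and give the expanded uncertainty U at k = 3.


mean = (52.463 + 53.703 + 52.506 + 52.488 + 53.583 + 53.96 + 52.225 + 53.717 + 53.871 + 52.462) / 10 = 53.0978
s = sqrt(sum((x - mean)^2)/(n-1)) = 0.71627102
u_A = s / sqrt(n) = 0.71627102 / sqrt(10) = 0.22650478
u_B1 = 0.633 / sqrt(3) = 0.36546272
u_B2 = 0.476 / sqrt(2) = 0.33658283
u_B3 = 0.045 / sqrt(2) = 0.031819805
uc = sqrt(0.22650478^2 + 0.36546272^2 + 0.33658283^2 + 0.031819805^2) = 0.54696245
U = k * uc = 3 * 0.54696245
U = 1.6409

1.6409


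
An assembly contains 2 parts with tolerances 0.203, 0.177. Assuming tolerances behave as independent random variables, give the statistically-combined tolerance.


RSS = sqrt(0.203^2 + 0.177^2)
= sqrt(0.072538)
= 0.2693

0.2693


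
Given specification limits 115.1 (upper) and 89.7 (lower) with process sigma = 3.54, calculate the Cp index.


Cp = (USL - LSL) / (6 * sigma)
= (115.1 - 89.7) / (6 * 3.54)
= 25.4000 / 21.2400
= 1.1959

1.1959


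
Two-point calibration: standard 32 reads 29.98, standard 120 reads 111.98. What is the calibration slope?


slope = (y2 - y1) / (x2 - x1)
= (111.98 - 29.98) / (120 - 32)
= 82.0000 / 88
= 0.9318

0.9318


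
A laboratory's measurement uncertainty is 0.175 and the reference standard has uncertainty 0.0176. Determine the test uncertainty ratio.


TUR = u_lab / u_ref
= 0.175 / 0.0176
= 9.9432

9.9432


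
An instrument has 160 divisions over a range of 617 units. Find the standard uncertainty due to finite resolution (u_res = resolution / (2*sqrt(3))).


resolution = range / divisions
resolution = 617 / 160 = 3.85625
u_res = resolution / (2*sqrt(3))
u_res = 3.85625 / 3.4641016
u_res = 1.1132

1.1132


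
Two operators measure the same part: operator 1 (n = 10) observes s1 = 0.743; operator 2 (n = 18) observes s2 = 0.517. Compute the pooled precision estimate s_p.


s_p = sqrt(((n1-1)*s1^2 + (n2-1)*s2^2) / (n1+n2-2))
numerator = (10-1)*0.743^2 + (18-1)*0.517^2 = 4.968441 + 4.543913 = 9.512354
denominator = 10 + 18 - 2 = 26
s_p^2 = 9.512354 / 26 = 0.36585977
s_p = sqrt(0.36585977) = 0.6049

0.6049


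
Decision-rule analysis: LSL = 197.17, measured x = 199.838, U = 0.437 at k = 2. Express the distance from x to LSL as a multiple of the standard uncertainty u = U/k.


u = U / k = 0.437 / 2 = 0.2185
margin = |LSL - x| = |197.17 - 199.838| = 2.668
z = margin / u = 2.668 / 0.2185
z = 12.2105

12.2105


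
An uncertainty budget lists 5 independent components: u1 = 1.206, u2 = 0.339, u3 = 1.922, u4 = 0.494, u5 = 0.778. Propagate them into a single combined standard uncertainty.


uc = sqrt(1.206^2 + 0.339^2 + 1.922^2 + 0.494^2 + 0.778^2)
uc = sqrt(6.112761)
uc = 2.4724

2.4724


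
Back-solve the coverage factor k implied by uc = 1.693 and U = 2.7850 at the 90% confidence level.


k = U / uc
k = 2.7850 / 1.693
k = 1.645

1.645


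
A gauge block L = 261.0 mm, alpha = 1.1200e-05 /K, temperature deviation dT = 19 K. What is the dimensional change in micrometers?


dL = L * alpha * dT
= 261.0 * 1.1200e-05 * 19
= 0.0555408 mm
dL_um = 0.0555408 * 1000 = 55.5408 um

55.5408


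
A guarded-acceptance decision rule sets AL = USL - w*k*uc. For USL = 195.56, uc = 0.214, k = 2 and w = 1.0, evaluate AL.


U = k * uc = 2 * 0.214 = 0.428
guard band g = w * U = 1.0 * 0.428 = 0.428
AL = USL - g = 195.56 - 0.428
AL = 195.1320

195.1320


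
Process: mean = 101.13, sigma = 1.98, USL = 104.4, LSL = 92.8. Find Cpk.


Cpu = (USL - mean) / (3*sigma) = (104.4 - 101.13) / (3*1.98) = 0.5505
Cpl = (mean - LSL) / (3*sigma) = (101.13 - 92.8) / (3*1.98) = 1.4024
Cpk = min(Cpu, Cpl) = 0.5505

0.5505


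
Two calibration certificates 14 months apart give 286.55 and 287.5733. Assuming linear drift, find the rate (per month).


rate = (v2 - v1) / months
= (287.5733 - 286.55) / 14
= 1.0233 / 14
= 0.0731

0.0731


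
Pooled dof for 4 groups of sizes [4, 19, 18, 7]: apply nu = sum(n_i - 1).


nu = sum_i (n_i - 1)
nu = ((4 - 1) + (19 - 1) + (18 - 1) + (7 - 1))
nu = 3 + 18 + 17 + 6
nu = 44

44


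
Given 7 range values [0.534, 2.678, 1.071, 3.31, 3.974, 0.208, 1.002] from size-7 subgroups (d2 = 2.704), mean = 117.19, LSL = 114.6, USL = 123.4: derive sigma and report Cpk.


R_bar = (0.534 + 2.678 + 1.071 + 3.31 + 3.974 + 0.208 + 1.002) / 7 = 1.8252857
sigma = R_bar / d2 = 1.8252857 / 2.704 = 0.67503169
Cp = (USL - LSL)/(6*sigma) = (123.4 - 114.6)/(6*0.67503169) = 2.1727
Cpu = (123.4 - 117.19)/(3*0.67503169) = 3.0665
Cpl = (117.19 - 114.6)/(3*0.67503169) = 1.2790
Cpk = min(Cpu, Cpl) = 1.2790

1.2790


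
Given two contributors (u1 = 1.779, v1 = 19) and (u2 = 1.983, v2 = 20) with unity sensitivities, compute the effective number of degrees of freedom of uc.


uc = sqrt(u1^2 + u2^2) = sqrt(1.779^2 + 1.983^2) = 2.6640439
v_eff = uc^4 / (u1^4/v1 + u2^4/v2)
= 2.6640439^4 / (1.779^4/19 + 1.983^4/20)
= 50.369253 / 1.3003142
v_eff = 38.7362

38.7362


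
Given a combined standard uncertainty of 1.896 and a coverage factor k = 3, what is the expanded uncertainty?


U = k * uc
U = 3 * 1.896
U = 5.6880

5.6880


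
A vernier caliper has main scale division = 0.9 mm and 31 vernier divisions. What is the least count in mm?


LC = MSD / n_div
= 0.9 / 31
= 0.0290

0.0290


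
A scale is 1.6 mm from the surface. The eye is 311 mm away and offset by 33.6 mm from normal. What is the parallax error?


error = h * offset / d
= 1.6 * 33.6 / 311
= 0.1729

0.1729


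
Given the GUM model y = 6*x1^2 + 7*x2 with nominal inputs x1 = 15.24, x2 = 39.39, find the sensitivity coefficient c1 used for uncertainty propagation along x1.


y = 6*x1^2 + 7*x2
dy/dx1 = 2*6*x1
Evaluate at x1 = 15.24: c1 = 12 * 15.24
c1 = 182.8800

182.8800


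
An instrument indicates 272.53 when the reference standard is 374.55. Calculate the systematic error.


Systematic error = measured - true
= 272.53 - 374.55
= -102.0200

-102.0200


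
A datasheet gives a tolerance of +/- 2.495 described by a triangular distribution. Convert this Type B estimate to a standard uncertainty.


u_B = half_width / sqrt(6)
u_B = 2.495 / 2.4494897
u_B = 1.0186

1.0186


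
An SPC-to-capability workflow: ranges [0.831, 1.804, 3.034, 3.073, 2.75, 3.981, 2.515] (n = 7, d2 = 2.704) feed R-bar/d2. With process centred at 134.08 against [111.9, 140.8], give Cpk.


R_bar = (0.831 + 1.804 + 3.034 + 3.073 + 2.75 + 3.981 + 2.515) / 7 = 2.5697143
sigma = R_bar / d2 = 2.5697143 / 2.704 = 0.95033813
Cp = (USL - LSL)/(6*sigma) = (140.8 - 111.9)/(6*0.95033813) = 5.0684
Cpu = (140.8 - 134.08)/(3*0.95033813) = 2.3571
Cpl = (134.08 - 111.9)/(3*0.95033813) = 7.7797
Cpk = min(Cpu, Cpl) = 2.3571

2.3571


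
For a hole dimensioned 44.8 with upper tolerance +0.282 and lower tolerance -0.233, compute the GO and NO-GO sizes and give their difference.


GO = nominal - lower_tol (smallest hole = maximum material condition)
GO = 44.8 - 0.233 = 44.567
NO-GO = nominal + upper_tol (largest hole = least material condition)
NO-GO = 44.8 + 0.282 = 45.082
spread = NO-GO - GO = 45.082 - 44.567 = 0.5150

0.5150


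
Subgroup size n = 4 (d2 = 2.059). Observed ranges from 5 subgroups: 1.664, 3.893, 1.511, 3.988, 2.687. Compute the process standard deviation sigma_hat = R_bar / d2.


R_bar = (1.664 + 3.893 + 1.511 + 3.988 + 2.687) / 5
R_bar = 13.743 / 5 = 2.7486
sigma_hat = R_bar / d2 = 2.7486 / 2.059 = 1.3349

1.3349


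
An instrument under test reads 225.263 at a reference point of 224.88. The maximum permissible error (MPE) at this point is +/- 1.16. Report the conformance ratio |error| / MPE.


e = indication - reference = 225.263 - 224.88 = 0.3830
|e| = 0.3830
ratio = |e| / MPE = 0.3830 / 1.16
ratio = 0.3302

0.3302


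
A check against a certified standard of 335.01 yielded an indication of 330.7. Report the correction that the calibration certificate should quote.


Correction = standard - reading
= 335.01 - 330.7
= 4.3100

4.3100


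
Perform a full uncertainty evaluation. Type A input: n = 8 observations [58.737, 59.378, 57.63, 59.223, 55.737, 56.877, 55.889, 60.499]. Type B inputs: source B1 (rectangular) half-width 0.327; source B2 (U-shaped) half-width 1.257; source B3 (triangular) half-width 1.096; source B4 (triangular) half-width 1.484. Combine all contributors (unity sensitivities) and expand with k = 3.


mean = (58.737 + 59.378 + 57.63 + 59.223 + 55.737 + 56.877 + 55.889 + 60.499) / 8 = 57.99625
s = sqrt(sum((x - mean)^2)/(n-1)) = 1.7385622
u_A = s / sqrt(n) = 1.7385622 / sqrt(8) = 0.61467456
u_B1 = 0.327 / sqrt(3) = 0.18879354
u_B2 = 1.257 / sqrt(2) = 0.88883322
u_B3 = 1.096 / sqrt(6) = 0.44744013
u_B4 = 1.484 / sqrt(6) = 0.60584046
uc = sqrt(0.61467456^2 + 0.18879354^2 + 0.88883322^2 + 0.44744013^2 + 0.60584046^2) = 1.3306907
U = k * uc = 3 * 1.3306907
U = 3.9921

3.9921


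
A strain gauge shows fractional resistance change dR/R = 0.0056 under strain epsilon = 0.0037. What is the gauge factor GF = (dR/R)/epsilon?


GF = (dR/R) / epsilon
= 0.0056 / 0.0037
= 1.5135

1.5135


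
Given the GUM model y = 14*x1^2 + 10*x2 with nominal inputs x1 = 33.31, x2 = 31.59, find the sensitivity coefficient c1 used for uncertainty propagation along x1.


y = 14*x1^2 + 10*x2
dy/dx1 = 2*14*x1
Evaluate at x1 = 33.31: c1 = 28 * 33.31
c1 = 932.6800

932.6800


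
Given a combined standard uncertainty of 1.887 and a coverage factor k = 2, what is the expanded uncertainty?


U = k * uc
U = 2 * 1.887
U = 3.7740

3.7740


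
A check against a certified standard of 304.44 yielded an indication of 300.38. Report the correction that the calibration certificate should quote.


Correction = standard - reading
= 304.44 - 300.38
= 4.0600

4.0600


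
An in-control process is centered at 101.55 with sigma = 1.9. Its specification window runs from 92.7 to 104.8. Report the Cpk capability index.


Cpu = (USL - mean) / (3*sigma) = (104.8 - 101.55) / (3*1.9) = 0.5702
Cpl = (mean - LSL) / (3*sigma) = (101.55 - 92.7) / (3*1.9) = 1.5526
Cpk = min(Cpu, Cpl) = 0.5702

0.5702


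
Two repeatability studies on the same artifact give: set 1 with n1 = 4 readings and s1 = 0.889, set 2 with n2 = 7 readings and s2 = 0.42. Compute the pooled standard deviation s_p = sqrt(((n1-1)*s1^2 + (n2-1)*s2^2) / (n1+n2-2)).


s_p = sqrt(((n1-1)*s1^2 + (n2-1)*s2^2) / (n1+n2-2))
numerator = (4-1)*0.889^2 + (7-1)*0.42^2 = 2.370963 + 1.0584 = 3.429363
denominator = 4 + 7 - 2 = 9
s_p^2 = 3.429363 / 9 = 0.38104033
s_p = sqrt(0.38104033) = 0.6173

0.6173


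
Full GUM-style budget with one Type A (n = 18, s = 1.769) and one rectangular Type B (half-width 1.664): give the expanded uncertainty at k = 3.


u_A = s / sqrt(n) = 1.769 / sqrt(18) = 0.4169573
u_B = half_width / sqrt(3) = 1.664 / sqrt(3) = 0.96071085
uc = sqrt(u_A^2 + u_B^2) = sqrt(0.4169573^2 + 0.96071085^2) = 1.0472911
U = k * uc = 3 * 1.0472911
U = 3.1419

3.1419


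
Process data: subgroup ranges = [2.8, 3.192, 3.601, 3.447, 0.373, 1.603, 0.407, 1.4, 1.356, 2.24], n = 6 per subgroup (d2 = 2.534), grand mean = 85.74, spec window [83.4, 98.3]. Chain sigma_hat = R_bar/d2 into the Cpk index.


R_bar = (2.8 + 3.192 + 3.601 + 3.447 + 0.373 + 1.603 + 0.407 + 1.4 + 1.356 + 2.24) / 10 = 2.0419
sigma = R_bar / d2 = 2.0419 / 2.534 = 0.8058011
Cp = (USL - LSL)/(6*sigma) = (98.3 - 83.4)/(6*0.8058011) = 3.0818
Cpu = (98.3 - 85.74)/(3*0.8058011) = 5.1957
Cpl = (85.74 - 83.4)/(3*0.8058011) = 0.9680
Cpk = min(Cpu, Cpl) = 0.9680

0.9680


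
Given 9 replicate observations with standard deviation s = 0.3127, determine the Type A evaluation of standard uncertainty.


u_A = s / sqrt(n)
u_A = 0.3127 / sqrt(9)
u_A = 0.3127 / 3
u_A = 0.1042

0.1042


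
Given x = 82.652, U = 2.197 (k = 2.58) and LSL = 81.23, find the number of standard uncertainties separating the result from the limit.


u = U / k = 2.197 / 2.58 = 0.85155039
margin = |LSL - x| = |81.23 - 82.652| = 1.422
z = margin / u = 1.422 / 0.85155039
z = 1.6699

1.6699


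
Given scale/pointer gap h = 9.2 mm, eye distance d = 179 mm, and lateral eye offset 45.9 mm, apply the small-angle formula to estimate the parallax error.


error = h * offset / d
= 9.2 * 45.9 / 179
= 2.3591

2.3591


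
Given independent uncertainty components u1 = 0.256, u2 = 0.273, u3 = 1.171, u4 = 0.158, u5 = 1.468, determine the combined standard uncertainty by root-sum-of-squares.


uc = sqrt(0.256^2 + 0.273^2 + 1.171^2 + 0.158^2 + 1.468^2)
uc = sqrt(3.691294)
uc = 1.9213

1.9213


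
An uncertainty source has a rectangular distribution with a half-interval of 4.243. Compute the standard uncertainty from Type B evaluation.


u_B = half_width / sqrt(3)
u_B = 4.243 / 1.7320508
u_B = 2.4497

2.4497


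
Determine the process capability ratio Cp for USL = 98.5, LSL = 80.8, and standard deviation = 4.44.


Cp = (USL - LSL) / (6 * sigma)
= (98.5 - 80.8) / (6 * 4.44)
= 17.7000 / 26.6400
= 0.6644

0.6644


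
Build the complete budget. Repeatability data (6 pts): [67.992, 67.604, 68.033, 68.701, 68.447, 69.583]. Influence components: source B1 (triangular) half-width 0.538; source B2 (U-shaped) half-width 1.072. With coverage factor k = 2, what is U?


mean = (67.992 + 67.604 + 68.033 + 68.701 + 68.447 + 69.583) / 6 = 68.39333333
s = sqrt(sum((x - mean)^2)/(n-1)) = 0.69667802
u_A = s / sqrt(n) = 0.69667802 / sqrt(6) = 0.28441761
u_B1 = 0.538 / sqrt(6) = 0.21963758
u_B2 = 1.072 / sqrt(2) = 0.75801847
uc = sqrt(0.28441761^2 + 0.21963758^2 + 0.75801847^2) = 0.83888381
U = k * uc = 2 * 0.83888381
U = 1.6778

1.6778
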